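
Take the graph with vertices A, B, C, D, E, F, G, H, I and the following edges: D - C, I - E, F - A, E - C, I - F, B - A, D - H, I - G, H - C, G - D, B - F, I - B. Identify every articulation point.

I

Removing I increases the component count from 1 to 2, so I is a cut vertex.
By contrast removing B leaves 1 component; it is not a cut vertex. No other vertex is a cut vertex either.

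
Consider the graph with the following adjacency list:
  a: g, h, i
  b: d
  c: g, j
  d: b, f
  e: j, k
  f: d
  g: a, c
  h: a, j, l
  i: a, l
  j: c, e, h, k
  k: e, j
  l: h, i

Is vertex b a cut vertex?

Deleting b leaves 2 components (was 2), so b is not a cut vertex.

No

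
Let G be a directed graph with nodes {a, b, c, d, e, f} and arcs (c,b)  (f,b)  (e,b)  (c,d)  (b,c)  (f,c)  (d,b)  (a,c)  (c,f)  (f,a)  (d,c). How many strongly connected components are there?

2

{a, b, c, d, f} are all mutually reachable — one SCC of size 5.
{e} is an SCC by itself.
That gives 2 strongly connected components.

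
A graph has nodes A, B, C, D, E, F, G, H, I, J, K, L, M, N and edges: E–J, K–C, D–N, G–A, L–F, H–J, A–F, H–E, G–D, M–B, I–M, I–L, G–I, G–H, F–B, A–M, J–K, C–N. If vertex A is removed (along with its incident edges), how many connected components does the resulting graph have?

1

With A gone, the remaining components are: {B, C, D, E, F, G, H, I, J, K, L, M, N}.
That is 1 component.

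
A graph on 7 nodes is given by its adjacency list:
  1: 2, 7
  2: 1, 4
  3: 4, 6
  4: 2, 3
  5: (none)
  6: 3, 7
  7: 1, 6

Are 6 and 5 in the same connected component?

The component containing 6 is {1, 2, 3, 4, 6, 7}, and 5 is not in it.

No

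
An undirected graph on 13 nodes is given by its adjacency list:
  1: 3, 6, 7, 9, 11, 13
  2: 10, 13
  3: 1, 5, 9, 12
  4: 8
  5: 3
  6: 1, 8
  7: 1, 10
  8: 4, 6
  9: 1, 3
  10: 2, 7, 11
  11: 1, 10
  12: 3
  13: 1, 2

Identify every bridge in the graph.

1-6, 12-3, 3-5, 4-8, 6-8

The edges on the cycle 1-3-9-1 are not bridges since each lies on that cycle.
But removing 12-3 disconnects 12 from 3; removing 5-3 disconnects 5 from 3; removing 8-6 disconnects 8 from 6; removing 8-4 disconnects 8 from 4 — these are bridges.
In total 5 edges are bridges.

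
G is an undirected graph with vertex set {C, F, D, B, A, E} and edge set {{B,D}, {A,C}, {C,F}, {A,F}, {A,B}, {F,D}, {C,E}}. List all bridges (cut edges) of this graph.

C-E

The edges on the cycle A-B-D-F-A are not bridges since each lies on that cycle.
But removing C—E disconnects C from E — this is a bridge.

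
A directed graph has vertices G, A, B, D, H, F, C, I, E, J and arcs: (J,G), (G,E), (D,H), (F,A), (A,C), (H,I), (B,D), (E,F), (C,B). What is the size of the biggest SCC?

{G} is an SCC by itself.
{I} is an SCC by itself.
{A} is an SCC by itself.
{D} is an SCC by itself.
{C} is an SCC by itself.
(and 5 more singleton SCCs)
The largest has 1 vertex.

1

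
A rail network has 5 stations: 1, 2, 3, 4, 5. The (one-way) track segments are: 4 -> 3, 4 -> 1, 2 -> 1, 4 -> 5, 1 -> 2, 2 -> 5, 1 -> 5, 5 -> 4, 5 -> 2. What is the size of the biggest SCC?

{1, 2, 4, 5} are all mutually reachable — one SCC of size 4.
{3} is an SCC by itself.
The largest has 4 vertices.

4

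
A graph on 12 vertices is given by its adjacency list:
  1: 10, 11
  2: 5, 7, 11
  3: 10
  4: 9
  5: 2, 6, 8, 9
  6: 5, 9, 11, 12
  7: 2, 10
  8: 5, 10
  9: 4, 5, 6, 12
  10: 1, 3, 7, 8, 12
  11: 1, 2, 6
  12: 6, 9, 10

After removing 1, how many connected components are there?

1

With 1 gone, the remaining components are: {2, 3, 4, 5, 6, 7, 8, 9, 10, 11, 12}.
That is 1 component.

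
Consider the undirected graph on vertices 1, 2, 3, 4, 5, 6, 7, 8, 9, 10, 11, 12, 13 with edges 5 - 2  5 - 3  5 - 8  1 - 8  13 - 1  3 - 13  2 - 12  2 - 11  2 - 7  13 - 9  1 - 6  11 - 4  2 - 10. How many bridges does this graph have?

8

The edges on the cycle 5-3-13-1-8-5 are not bridges since each lies on that cycle.
But removing 4 - 11 disconnects 4 from 11; removing 10 - 2 disconnects 10 from 2; removing 5 - 2 disconnects 5 from 2; removing 2 - 7 disconnects 2 from 7 — these are bridges.
In total 8 edges are bridges.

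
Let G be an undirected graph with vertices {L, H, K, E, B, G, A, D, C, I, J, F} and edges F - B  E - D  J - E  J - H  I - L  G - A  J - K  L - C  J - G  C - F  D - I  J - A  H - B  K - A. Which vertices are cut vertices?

J

Removing J increases the component count from 1 to 2, so J is a cut vertex.
By contrast removing G leaves 1 component; it is not a cut vertex. No other vertex is a cut vertex either.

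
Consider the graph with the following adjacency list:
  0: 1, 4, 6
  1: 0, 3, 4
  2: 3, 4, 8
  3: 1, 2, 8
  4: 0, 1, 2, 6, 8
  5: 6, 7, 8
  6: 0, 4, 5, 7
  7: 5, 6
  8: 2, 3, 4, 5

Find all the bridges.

none

The edges on the cycle 8-2-3-8 are not bridges since each lies on that cycle.
Every edge lies on some cycle, so there are no bridges.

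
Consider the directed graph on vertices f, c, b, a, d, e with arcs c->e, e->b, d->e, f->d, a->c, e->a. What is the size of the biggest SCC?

3

{a, c, e} are all mutually reachable — one SCC of size 3.
{f} is an SCC by itself.
{b} is an SCC by itself.
{d} is an SCC by itself.
The largest has 3 vertices.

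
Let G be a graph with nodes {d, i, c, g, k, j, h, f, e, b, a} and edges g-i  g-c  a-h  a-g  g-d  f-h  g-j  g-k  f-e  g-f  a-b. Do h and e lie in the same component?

From h we can reach a, b, c, d, e, f, g, h, i, j, k, which includes e.

Yes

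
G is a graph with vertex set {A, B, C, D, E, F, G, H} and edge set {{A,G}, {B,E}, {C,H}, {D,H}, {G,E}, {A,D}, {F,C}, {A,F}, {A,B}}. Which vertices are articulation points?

A

Removing A increases the component count from 1 to 2, so A is a cut vertex.
By contrast removing C leaves 1 component; it is not a cut vertex. No other vertex is a cut vertex either.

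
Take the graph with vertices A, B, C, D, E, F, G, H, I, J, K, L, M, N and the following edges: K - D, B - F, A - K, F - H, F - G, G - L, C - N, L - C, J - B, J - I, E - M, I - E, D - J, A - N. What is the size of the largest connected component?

Starting from A we can reach A, B, C, D, E, F, G, H, I, J, K, L, M, N. That is one component of size 14.
The largest has 14 vertices.

14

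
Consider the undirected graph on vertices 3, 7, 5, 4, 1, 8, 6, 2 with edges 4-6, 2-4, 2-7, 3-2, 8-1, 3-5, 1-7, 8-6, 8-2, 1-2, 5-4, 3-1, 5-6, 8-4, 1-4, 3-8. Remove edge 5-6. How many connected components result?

1

5 and 6 are still connected via 5-4-6, so the component count stays at 1.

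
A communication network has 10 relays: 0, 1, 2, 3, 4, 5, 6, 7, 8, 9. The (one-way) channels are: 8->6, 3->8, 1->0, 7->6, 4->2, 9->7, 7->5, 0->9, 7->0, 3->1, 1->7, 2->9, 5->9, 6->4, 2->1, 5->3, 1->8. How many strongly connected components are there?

1

{0, 1, 2, 3, 4, 5, 6, 7, 8, 9} are all mutually reachable — one SCC of size 10.
That gives 1 strongly connected component.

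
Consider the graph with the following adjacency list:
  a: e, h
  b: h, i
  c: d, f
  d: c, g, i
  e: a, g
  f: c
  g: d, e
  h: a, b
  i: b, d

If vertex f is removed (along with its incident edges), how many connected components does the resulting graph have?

With f gone, the remaining components are: {a, b, c, d, e, g, h, i}.
That is 1 component.

1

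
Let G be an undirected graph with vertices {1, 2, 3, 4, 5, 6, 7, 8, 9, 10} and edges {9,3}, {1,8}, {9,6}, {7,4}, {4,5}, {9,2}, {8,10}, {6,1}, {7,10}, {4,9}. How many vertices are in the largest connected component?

Starting from 1 we can reach 1, 2, 3, 4, 5, 6, 7, 8, 9, 10. That is one component of size 10.
The largest has 10 vertices.

10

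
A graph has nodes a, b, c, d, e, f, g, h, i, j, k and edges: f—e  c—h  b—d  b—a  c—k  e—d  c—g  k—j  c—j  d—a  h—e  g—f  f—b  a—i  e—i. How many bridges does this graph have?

The edges on the cycle c-k-j-c are not bridges since each lies on that cycle.
Every edge lies on some cycle, so there are no bridges.

0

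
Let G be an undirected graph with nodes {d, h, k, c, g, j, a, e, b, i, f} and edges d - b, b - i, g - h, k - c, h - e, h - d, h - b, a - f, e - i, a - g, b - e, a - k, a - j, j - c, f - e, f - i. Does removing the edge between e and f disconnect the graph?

After removing e - f, the path e-i-f still connects them, so the edge is not a bridge.

No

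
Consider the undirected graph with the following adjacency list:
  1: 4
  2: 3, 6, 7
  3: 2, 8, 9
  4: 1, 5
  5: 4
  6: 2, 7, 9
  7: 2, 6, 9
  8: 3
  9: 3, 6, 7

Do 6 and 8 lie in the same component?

From 6 we can reach 2, 3, 6, 7, 8, 9, which includes 8.

Yes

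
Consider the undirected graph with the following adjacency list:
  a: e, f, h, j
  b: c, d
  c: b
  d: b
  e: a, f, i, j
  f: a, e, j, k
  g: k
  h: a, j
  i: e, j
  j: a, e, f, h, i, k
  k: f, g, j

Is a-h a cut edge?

No

After removing a-h, the path a-j-h still connects them, so the edge is not a bridge.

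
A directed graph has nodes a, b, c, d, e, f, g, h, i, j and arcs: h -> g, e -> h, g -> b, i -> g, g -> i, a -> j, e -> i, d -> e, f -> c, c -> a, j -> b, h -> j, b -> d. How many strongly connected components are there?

{b, d, e, g, h, i, j} are all mutually reachable — one SCC of size 7.
{f} is an SCC by itself.
{c} is an SCC by itself.
{a} is an SCC by itself.
That gives 4 strongly connected components.

4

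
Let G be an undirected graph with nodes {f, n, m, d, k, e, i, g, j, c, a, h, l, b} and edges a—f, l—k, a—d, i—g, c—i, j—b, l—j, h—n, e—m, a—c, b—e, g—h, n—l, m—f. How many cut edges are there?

The edges on the cycle a-c-i-g-h-n-l-j-b-e-m-f-a are not bridges since each lies on that cycle.
But removing k—l disconnects k from l; removing a—d disconnects a from d — these are bridges.
That makes 2 bridges.

2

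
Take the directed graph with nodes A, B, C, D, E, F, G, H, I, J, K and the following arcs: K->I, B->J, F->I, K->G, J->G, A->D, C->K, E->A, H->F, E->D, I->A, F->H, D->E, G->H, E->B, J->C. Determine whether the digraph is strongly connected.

From K we can reach every vertex (A, B, C, D, E, F, G, H, I, J, K), and every vertex can reach K (A, B, C, D, E, F, G, H, I, J, K). So the whole graph is one strongly connected component.

Yes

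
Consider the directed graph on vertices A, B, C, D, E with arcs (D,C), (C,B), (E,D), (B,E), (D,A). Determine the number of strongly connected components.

{B, C, D, E} are all mutually reachable — one SCC of size 4.
{A} is an SCC by itself.
That gives 2 strongly connected components.

2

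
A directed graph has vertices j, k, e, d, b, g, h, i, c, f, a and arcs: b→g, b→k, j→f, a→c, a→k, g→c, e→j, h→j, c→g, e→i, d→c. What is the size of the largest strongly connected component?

2

{c, g} are all mutually reachable — one SCC of size 2.
{d} is an SCC by itself.
{h} is an SCC by itself.
{b} is an SCC by itself.
{k} is an SCC by itself.
(and 5 more singleton SCCs)
The largest has 2 vertices.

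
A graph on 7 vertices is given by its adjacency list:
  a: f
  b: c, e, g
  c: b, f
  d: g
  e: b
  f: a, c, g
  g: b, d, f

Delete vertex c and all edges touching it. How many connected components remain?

1

With c gone, the remaining components are: {a, b, d, e, f, g}.
That is 1 component.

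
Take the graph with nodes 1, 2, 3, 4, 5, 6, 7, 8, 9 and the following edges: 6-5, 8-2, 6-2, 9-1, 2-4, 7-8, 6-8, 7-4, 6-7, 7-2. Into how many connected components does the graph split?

3

3 is isolated — a component by itself.
Starting from 1 we can reach 1, 9. That is one component of size 2.
Starting from 2 we can reach 2, 4, 5, 6, 7, 8. That is one component of size 6.
Total: 3 components.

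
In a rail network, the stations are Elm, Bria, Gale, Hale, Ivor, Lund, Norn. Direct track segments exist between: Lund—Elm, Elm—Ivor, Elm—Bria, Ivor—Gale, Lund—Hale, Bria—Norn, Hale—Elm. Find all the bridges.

Bria-Elm, Bria-Norn, Elm-Ivor, Gale-Ivor

The edges on the cycle Lund-Hale-Elm-Lund are not bridges since each lies on that cycle.
But removing Ivor—Gale disconnects Ivor from Gale; removing Elm—Ivor disconnects Elm from Ivor; removing Bria—Norn disconnects Bria from Norn; removing Elm—Bria disconnects Elm from Bria — these are bridges.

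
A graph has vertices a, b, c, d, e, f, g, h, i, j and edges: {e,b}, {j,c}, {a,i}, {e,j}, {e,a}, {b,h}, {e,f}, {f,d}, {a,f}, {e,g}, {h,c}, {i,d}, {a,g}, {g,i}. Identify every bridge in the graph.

The edges on the cycle e-b-h-c-j-e are not bridges since each lies on that cycle.
Every edge lies on some cycle, so there are no bridges.

none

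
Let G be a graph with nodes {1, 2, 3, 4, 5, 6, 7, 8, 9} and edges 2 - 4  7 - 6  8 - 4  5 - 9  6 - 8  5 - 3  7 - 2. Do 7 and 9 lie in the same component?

No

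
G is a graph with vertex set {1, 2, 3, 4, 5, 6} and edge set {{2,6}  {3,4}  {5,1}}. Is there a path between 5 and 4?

The component containing 5 is {1, 5}, and 4 is not in it.

No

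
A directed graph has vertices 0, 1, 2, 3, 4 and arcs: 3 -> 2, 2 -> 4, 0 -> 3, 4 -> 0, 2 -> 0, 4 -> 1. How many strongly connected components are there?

2

{0, 2, 3, 4} are all mutually reachable — one SCC of size 4.
{1} is an SCC by itself.
That gives 2 strongly connected components.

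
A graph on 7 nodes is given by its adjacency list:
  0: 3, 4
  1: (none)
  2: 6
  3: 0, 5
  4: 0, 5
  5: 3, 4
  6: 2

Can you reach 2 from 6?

From 6 we can reach 2, 6, which includes 2.

Yes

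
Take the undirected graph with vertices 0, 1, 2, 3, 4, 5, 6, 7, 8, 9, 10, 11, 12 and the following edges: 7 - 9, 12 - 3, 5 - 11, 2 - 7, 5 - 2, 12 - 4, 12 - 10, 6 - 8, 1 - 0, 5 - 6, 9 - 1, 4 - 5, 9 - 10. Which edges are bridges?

The edges on the cycle 12-4-5-2-7-9-10-12 are not bridges since each lies on that cycle.
But removing 8 - 6 disconnects 8 from 6; removing 1 - 0 disconnects 1 from 0; removing 5 - 11 disconnects 5 from 11; removing 1 - 9 disconnects 1 from 9 — these are bridges.
In total 6 edges are bridges.

0-1, 1-9, 11-5, 12-3, 5-6, 6-8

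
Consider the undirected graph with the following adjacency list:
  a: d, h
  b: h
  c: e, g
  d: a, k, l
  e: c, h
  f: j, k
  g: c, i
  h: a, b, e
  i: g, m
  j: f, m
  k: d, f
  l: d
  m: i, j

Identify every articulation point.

d, h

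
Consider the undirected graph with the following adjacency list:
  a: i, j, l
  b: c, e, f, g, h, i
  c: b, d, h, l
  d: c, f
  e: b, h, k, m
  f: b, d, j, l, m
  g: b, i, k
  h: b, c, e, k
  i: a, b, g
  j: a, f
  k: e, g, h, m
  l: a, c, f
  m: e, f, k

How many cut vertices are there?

0

Removing k, for instance, still leaves 1 component. No single vertex removal increases the component count — the graph has no articulation points.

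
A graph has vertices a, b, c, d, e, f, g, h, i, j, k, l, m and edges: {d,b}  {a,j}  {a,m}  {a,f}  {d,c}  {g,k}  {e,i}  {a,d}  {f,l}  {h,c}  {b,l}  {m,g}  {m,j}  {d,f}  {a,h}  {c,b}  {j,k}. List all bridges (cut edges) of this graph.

e-i

The edges on the cycle a-m-g-k-j-a are not bridges since each lies on that cycle.
But removing e—i disconnects e from i — this is a bridge.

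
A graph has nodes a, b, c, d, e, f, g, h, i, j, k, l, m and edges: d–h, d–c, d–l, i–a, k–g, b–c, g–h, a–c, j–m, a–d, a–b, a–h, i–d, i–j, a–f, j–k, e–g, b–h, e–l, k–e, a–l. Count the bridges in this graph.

2

The edges on the cycle a-b-c-a are not bridges since each lies on that cycle.
But removing a–f disconnects a from f; removing j–m disconnects j from m — these are bridges.
That makes 2 bridges.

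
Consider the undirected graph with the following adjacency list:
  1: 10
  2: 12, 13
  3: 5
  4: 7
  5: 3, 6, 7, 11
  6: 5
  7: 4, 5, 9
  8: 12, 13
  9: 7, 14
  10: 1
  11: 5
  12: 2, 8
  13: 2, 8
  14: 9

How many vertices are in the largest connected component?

Starting from 1 we can reach 1, 10. That is one component of size 2.
Starting from 2 we can reach 2, 8, 12, 13. That is one component of size 4.
Starting from 3 we can reach 3, 4, 5, 6, 7, 9, 11, 14. That is one component of size 8.
The largest has 8 vertices.

8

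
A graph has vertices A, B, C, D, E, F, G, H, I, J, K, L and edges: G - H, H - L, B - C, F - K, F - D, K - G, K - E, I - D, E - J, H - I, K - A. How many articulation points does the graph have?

Removing E increases the component count from 2 to 3, so E is a cut vertex.
Removing H increases the component count from 2 to 3, so H is a cut vertex.
Removing K increases the component count from 2 to 4, so K is a cut vertex.
By contrast removing C leaves 2 components; it is not a cut vertex. No other vertex is a cut vertex either.

3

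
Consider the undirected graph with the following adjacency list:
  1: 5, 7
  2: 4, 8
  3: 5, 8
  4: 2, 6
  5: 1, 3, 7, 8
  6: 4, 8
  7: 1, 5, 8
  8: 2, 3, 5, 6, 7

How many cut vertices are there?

Removing 8 increases the component count from 1 to 2, so 8 is a cut vertex.
By contrast removing 3 leaves 1 component; it is not a cut vertex. No other vertex is a cut vertex either.

1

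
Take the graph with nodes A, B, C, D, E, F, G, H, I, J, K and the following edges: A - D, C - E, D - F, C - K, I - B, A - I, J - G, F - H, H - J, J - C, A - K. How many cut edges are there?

4

The edges on the cycle A-D-F-H-J-C-K-A are not bridges since each lies on that cycle.
But removing A - I disconnects A from I; removing B - I disconnects B from I; removing G - J disconnects G from J; removing E - C disconnects E from C — these are bridges.
That makes 4 bridges.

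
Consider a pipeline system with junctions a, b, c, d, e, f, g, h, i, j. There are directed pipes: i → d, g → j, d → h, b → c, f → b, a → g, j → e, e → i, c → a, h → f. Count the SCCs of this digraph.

{a, b, c, d, e, f, g, h, i, j} are all mutually reachable — one SCC of size 10.
That gives 1 strongly connected component.

1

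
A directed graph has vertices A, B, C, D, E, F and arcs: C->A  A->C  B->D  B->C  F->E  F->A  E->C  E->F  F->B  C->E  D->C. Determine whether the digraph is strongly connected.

Yes

From E we can reach every vertex (A, B, C, D, E, F), and every vertex can reach E (A, B, C, D, E, F). So the whole graph is one strongly connected component.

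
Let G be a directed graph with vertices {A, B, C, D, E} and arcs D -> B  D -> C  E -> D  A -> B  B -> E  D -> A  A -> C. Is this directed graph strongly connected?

There is no directed path from C to B, so the graph is not strongly connected.

No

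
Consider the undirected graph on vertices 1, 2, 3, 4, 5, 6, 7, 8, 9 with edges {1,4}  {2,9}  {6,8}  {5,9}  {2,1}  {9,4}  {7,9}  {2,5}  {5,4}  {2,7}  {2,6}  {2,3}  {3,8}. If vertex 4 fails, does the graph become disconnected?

Deleting 4 leaves 1 component (was 1) (its neighbors 1, 5, 9 remain connected to each other), so 4 is not a cut vertex.

No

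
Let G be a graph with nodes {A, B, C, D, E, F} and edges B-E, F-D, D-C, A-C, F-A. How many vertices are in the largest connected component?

Starting from B we can reach B, E. That is one component of size 2.
Starting from A we can reach A, C, D, F. That is one component of size 4.
The largest has 4 vertices.

4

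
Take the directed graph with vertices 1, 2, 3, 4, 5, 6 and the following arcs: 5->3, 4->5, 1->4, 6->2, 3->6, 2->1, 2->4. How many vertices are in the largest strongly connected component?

6

{1, 2, 3, 4, 5, 6} are all mutually reachable — one SCC of size 6.
The largest has 6 vertices.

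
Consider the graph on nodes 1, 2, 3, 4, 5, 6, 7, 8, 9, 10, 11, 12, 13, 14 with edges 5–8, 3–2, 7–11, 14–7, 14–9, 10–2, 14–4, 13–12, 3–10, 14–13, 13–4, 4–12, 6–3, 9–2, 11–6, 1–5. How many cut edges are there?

The edges on the cycle 14-13-12-4-14 are not bridges since each lies on that cycle.
But removing 5–8 disconnects 5 from 8; removing 1–5 disconnects 1 from 5 — these are bridges.
That makes 2 bridges.

2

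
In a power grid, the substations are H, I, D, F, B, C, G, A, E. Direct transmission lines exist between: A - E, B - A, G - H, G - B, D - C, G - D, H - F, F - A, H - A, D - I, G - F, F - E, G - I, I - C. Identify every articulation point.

G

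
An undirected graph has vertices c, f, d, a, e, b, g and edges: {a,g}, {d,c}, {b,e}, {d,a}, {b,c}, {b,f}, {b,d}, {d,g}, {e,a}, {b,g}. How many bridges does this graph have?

1

The edges on the cycle b-e-a-g-d-b are not bridges since each lies on that cycle.
But removing f–b disconnects f from b — this is a bridge.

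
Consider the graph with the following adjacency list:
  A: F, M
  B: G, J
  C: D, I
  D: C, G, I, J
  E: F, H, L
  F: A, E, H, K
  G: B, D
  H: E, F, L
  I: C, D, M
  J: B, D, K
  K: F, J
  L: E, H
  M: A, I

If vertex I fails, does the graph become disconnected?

No

Deleting I leaves 1 component (was 1) (its neighbors C, D, M remain connected to each other), so I is not a cut vertex.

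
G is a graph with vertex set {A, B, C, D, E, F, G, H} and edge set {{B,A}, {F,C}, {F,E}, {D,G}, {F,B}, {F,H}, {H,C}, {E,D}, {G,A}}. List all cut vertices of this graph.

Removing F increases the component count from 1 to 2, so F is a cut vertex.
By contrast removing B leaves 1 component; it is not a cut vertex. No other vertex is a cut vertex either.

F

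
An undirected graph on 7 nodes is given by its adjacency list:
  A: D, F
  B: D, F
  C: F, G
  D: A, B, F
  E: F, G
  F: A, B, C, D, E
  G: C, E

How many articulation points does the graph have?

1

Removing F increases the component count from 1 to 2, so F is a cut vertex.
By contrast removing B leaves 1 component; it is not a cut vertex. No other vertex is a cut vertex either.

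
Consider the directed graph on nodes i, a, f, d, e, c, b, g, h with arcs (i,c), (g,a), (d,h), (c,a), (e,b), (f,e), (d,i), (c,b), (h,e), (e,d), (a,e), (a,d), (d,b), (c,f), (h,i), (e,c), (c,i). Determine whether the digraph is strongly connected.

There is no directed path from i to g, so the graph is not strongly connected.

No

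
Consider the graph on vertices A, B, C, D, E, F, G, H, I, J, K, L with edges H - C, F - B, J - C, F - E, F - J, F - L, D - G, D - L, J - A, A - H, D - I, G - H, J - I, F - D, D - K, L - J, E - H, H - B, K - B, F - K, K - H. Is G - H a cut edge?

No

After removing G - H, the path G-D-K-H still connects them, so the edge is not a bridge.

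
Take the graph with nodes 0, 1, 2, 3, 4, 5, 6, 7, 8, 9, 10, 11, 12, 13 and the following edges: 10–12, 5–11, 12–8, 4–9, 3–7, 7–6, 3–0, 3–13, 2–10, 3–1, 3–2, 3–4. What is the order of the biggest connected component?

Starting from 5 we can reach 5, 11. That is one component of size 2.
Starting from 0 we can reach 0, 1, 2, 3, 4, 6, 7, 8, 9, 10, 12, 13. That is one component of size 12.
The largest has 12 vertices.

12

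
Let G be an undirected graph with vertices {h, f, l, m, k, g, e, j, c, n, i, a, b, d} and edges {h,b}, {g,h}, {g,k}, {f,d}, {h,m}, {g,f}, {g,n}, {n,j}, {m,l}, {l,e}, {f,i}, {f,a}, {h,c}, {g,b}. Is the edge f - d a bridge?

Removing f - d leaves no path between f and d: the component count goes from 1 to 2. So it is a bridge.

Yes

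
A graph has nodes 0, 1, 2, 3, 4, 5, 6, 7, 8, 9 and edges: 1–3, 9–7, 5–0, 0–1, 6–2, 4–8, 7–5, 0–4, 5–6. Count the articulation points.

Removing 0 increases the component count from 1 to 3, so 0 is a cut vertex.
Removing 1 increases the component count from 1 to 2, so 1 is a cut vertex.
Removing 4 increases the component count from 1 to 2, so 4 is a cut vertex.
Likewise 5, 6, 7 are cut vertices.
By contrast removing 2 leaves 1 component; it is not a cut vertex. No other vertex is a cut vertex either.

6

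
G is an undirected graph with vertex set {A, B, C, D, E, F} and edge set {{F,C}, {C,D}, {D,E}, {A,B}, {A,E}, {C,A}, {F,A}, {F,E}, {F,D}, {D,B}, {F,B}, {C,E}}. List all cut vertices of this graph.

Removing C, for instance, still leaves 1 component. No single vertex removal increases the component count — the graph has no articulation points.

none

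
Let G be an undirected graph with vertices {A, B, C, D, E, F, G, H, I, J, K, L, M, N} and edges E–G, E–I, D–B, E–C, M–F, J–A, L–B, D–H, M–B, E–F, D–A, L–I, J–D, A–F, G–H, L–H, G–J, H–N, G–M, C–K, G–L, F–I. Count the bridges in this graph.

3

The edges on the cycle G-L-H-D-J-G are not bridges since each lies on that cycle.
But removing C–E disconnects C from E; removing K–C disconnects K from C; removing N–H disconnects N from H — these are bridges.
That makes 3 bridges.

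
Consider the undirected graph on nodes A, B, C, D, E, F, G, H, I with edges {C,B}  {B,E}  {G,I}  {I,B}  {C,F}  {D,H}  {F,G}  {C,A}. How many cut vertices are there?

2

Removing B increases the component count from 2 to 3, so B is a cut vertex.
Removing C increases the component count from 2 to 3, so C is a cut vertex.
By contrast removing F leaves 2 components; it is not a cut vertex. No other vertex is a cut vertex either.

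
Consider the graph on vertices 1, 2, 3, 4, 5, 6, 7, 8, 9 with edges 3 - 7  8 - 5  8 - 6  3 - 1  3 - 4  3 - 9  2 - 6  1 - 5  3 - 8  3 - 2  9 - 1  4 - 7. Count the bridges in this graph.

The edges on the cycle 3-4-7-3 are not bridges since each lies on that cycle.
Every edge lies on some cycle, so there are no bridges.

0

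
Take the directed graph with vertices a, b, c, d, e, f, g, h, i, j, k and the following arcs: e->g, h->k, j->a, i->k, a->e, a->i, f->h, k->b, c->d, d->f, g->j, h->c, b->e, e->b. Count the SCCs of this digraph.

{a, b, e, g, i, j, k} are all mutually reachable — one SCC of size 7.
{c, d, f, h} are all mutually reachable — one SCC of size 4.
That gives 2 strongly connected components.

2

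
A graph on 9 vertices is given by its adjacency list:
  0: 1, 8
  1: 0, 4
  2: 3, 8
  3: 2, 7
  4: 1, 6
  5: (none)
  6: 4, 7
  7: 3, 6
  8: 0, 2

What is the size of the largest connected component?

8

5 is isolated — a component by itself.
Starting from 0 we can reach 0, 1, 2, 3, 4, 6, 7, 8. That is one component of size 8.
The largest has 8 vertices.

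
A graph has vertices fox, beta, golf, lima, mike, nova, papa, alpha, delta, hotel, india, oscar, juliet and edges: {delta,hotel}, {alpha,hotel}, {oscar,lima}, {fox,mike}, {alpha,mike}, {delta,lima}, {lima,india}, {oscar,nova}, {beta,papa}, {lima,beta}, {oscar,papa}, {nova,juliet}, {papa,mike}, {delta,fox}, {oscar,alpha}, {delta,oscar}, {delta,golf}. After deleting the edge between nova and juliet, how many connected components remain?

2

Before removal there is 1 component.
nova-juliet is a bridge — removing it separates nova's side from juliet's side.
After removal: 2 components.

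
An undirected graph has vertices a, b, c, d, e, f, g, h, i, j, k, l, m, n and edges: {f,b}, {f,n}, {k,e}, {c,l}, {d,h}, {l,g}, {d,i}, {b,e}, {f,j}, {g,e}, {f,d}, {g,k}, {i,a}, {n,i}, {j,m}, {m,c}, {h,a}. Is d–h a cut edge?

After removing d–h, the path d-i-a-h still connects them, so the edge is not a bridge.

No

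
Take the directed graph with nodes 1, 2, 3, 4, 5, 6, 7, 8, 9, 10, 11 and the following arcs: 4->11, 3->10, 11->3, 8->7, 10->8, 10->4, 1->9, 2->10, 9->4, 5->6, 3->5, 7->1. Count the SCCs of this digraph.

{1, 3, 4, 7, 8, 9, 10, 11} are all mutually reachable — one SCC of size 8.
{2} is an SCC by itself.
{6} is an SCC by itself.
{5} is an SCC by itself.
That gives 4 strongly connected components.

4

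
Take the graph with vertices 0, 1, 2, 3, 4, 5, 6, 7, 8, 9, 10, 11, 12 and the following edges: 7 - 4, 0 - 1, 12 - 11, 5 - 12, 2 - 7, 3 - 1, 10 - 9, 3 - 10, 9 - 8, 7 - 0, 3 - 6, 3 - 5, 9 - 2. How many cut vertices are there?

Removing 3 increases the component count from 1 to 3, so 3 is a cut vertex.
Removing 5 increases the component count from 1 to 2, so 5 is a cut vertex.
Removing 7 increases the component count from 1 to 2, so 7 is a cut vertex.
Likewise 9, 12 are cut vertices.
By contrast removing 11 leaves 1 component; it is not a cut vertex. No other vertex is a cut vertex either.

5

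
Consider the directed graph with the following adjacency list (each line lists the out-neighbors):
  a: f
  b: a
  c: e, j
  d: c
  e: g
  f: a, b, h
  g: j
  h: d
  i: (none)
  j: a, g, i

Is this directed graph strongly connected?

No

There is no directed path from i to f, so the graph is not strongly connected.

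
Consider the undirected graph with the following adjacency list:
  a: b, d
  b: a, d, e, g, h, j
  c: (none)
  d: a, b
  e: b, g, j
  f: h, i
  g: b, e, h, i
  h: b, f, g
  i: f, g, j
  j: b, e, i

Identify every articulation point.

b

Removing b increases the component count from 2 to 3, so b is a cut vertex.
By contrast removing i leaves 2 components; it is not a cut vertex. No other vertex is a cut vertex either.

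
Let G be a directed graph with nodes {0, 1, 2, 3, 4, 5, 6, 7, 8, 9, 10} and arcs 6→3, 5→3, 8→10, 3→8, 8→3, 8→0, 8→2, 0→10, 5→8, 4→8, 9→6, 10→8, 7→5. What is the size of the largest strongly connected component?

{0, 3, 8, 10} are all mutually reachable — one SCC of size 4.
{1} is an SCC by itself.
{4} is an SCC by itself.
{7} is an SCC by itself.
{5} is an SCC by itself.
(and 3 more singleton SCCs)
The largest has 4 vertices.

4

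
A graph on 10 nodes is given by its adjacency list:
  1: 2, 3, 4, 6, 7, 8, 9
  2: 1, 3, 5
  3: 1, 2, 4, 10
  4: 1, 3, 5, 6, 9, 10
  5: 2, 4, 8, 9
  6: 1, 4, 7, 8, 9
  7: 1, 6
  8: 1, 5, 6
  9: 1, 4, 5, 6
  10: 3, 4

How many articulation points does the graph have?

Removing 2, for instance, still leaves 1 component. No single vertex removal increases the component count — the graph has no articulation points.

0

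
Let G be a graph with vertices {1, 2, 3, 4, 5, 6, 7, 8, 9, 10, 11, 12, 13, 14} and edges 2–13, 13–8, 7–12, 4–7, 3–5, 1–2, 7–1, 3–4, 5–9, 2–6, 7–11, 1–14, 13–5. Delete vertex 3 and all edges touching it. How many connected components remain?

With 3 gone, the remaining components are: {10}; {1, 2, 4, 5, 6, 7, 8, 9, 11, 12, 13, 14}.
That is 2 components.

2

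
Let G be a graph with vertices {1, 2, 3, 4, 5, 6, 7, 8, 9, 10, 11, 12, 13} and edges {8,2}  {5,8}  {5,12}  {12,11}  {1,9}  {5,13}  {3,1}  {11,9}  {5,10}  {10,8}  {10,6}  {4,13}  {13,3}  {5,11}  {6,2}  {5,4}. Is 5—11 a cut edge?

No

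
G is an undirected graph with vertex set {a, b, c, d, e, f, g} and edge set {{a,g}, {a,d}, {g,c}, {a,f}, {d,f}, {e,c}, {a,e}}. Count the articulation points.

1

Removing a increases the component count from 2 to 3, so a is a cut vertex.
By contrast removing g leaves 2 components; it is not a cut vertex. No other vertex is a cut vertex either.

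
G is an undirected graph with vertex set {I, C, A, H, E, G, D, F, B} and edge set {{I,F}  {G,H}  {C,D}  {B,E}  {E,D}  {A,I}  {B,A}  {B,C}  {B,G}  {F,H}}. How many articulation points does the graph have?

1

Removing B increases the component count from 1 to 2, so B is a cut vertex.
By contrast removing E leaves 1 component; it is not a cut vertex. No other vertex is a cut vertex either.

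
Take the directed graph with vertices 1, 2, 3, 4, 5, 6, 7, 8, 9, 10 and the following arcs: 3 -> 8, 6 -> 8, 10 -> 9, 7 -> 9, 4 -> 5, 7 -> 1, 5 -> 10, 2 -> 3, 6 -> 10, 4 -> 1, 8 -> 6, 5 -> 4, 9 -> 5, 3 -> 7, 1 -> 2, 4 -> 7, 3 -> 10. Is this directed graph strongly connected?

Yes

From 1 we can reach every vertex (1, 2, 3, 4, 5, 6, 7, 8, 9, 10), and every vertex can reach 1 (1, 2, 3, 4, 5, 6, 7, 8, 9, 10). So the whole graph is one strongly connected component.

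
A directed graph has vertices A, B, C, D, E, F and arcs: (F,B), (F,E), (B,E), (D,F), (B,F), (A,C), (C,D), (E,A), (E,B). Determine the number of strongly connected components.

{A, B, C, D, E, F} are all mutually reachable — one SCC of size 6.
That gives 1 strongly connected component.

1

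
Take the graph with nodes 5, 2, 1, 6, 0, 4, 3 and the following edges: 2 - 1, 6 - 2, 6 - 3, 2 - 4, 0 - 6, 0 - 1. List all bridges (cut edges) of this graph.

The edges on the cycle 0-6-2-1-0 are not bridges since each lies on that cycle.
But removing 6 - 3 disconnects 6 from 3; removing 2 - 4 disconnects 2 from 4 — these are bridges.

2-4, 3-6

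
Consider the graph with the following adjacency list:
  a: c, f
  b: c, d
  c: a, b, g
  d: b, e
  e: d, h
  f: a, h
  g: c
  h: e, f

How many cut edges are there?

The edges on the cycle c-b-d-e-h-f-a-c are not bridges since each lies on that cycle.
But removing c-g disconnects c from g — this is a bridge.

1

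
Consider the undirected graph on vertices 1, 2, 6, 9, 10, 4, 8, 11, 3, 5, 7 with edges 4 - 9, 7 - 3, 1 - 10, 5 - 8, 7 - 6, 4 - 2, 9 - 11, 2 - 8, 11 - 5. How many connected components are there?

3

Starting from 1 we can reach 1, 10. That is one component of size 2.
Starting from 3 we can reach 3, 6, 7. That is one component of size 3.
Starting from 2 we can reach 2, 4, 5, 8, 9, 11. That is one component of size 6.
Total: 3 components.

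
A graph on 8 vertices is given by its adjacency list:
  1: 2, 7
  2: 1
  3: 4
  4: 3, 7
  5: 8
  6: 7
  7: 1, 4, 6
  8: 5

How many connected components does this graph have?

Starting from 5 we can reach 5, 8. That is one component of size 2.
Starting from 1 we can reach 1, 2, 3, 4, 6, 7. That is one component of size 6.
Total: 2 components.

2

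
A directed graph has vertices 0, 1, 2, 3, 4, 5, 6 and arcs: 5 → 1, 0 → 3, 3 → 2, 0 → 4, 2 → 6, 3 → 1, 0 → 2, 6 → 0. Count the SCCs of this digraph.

4

{0, 2, 3, 6} are all mutually reachable — one SCC of size 4.
{5} is an SCC by itself.
{4} is an SCC by itself.
{1} is an SCC by itself.
That gives 4 strongly connected components.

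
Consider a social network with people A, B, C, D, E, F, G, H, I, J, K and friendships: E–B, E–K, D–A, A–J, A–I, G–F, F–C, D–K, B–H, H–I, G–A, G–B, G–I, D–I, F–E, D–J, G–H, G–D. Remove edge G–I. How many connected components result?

1

G and I are still connected via G-D-I, so the component count stays at 1.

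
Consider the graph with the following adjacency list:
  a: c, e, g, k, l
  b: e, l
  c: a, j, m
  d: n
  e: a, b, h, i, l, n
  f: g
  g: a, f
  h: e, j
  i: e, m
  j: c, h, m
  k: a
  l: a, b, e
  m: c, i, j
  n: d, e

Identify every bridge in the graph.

The edges on the cycle a-e-b-l-a are not bridges since each lies on that cycle.
But removing n-e disconnects n from e; removing a-g disconnects a from g; removing a-k disconnects a from k; removing d-n disconnects d from n — these are bridges.
In total 5 edges are bridges.

a-g, a-k, d-n, e-n, f-g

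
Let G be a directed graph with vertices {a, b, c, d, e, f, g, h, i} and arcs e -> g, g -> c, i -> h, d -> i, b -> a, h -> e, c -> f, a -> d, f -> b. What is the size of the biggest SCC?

{a, b, c, d, e, f, g, h, i} are all mutually reachable — one SCC of size 9.
The largest has 9 vertices.

9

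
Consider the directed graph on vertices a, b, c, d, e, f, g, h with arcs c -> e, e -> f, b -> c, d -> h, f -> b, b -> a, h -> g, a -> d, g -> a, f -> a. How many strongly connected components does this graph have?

2

{b, c, e, f} are all mutually reachable — one SCC of size 4.
{a, d, g, h} are all mutually reachable — one SCC of size 4.
That gives 2 strongly connected components.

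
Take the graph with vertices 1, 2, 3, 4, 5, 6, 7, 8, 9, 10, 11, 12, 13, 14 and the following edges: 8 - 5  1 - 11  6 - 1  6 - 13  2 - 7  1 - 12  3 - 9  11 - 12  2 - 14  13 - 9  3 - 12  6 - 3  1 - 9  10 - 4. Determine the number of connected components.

4

Starting from 5 we can reach 5, 8. That is one component of size 2.
Starting from 4 we can reach 4, 10. That is one component of size 2.
Starting from 2 we can reach 2, 7, 14. That is one component of size 3.
Starting from 1 we can reach 1, 3, 6, 9, 11, 12, 13. That is one component of size 7.
Total: 4 components.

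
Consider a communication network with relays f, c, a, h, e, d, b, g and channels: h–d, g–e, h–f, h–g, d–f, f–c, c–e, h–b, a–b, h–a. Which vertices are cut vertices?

Removing h increases the component count from 1 to 2, so h is a cut vertex.
By contrast removing b leaves 1 component; it is not a cut vertex. No other vertex is a cut vertex either.

h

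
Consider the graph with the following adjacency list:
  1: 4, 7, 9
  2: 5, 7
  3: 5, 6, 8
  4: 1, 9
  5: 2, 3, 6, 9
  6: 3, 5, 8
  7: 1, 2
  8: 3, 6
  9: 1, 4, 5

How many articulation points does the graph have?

1

Removing 5 increases the component count from 1 to 2, so 5 is a cut vertex.
By contrast removing 2 leaves 1 component; it is not a cut vertex. No other vertex is a cut vertex either.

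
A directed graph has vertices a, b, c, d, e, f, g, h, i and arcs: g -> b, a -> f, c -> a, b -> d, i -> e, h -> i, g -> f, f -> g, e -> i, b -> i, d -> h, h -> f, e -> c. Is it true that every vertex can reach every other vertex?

Yes

From h we can reach every vertex (a, b, c, d, e, f, g, h, i), and every vertex can reach h (a, b, c, d, e, f, g, h, i). So the whole graph is one strongly connected component.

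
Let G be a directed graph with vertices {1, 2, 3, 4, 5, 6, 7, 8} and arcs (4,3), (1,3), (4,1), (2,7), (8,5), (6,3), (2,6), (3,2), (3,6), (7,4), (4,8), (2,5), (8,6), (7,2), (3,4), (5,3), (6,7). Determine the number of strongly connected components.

1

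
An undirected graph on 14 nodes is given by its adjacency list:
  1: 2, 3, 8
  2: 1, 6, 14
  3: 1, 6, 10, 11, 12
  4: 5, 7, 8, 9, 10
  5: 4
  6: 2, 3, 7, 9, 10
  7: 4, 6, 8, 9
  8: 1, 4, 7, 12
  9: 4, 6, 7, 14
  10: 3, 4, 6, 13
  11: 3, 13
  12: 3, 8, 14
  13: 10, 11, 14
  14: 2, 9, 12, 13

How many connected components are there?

Starting from 1 we can reach 1, 2, 3, 4, 5, 6, 7, 8, 9, 10, 11, 12, 13, 14. That is one component of size 14.
Total: 1 component.

1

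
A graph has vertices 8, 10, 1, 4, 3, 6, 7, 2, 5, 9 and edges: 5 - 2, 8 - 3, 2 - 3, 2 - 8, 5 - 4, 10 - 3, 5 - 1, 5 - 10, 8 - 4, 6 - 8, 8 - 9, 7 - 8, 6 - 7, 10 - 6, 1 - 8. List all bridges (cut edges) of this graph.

8-9

The edges on the cycle 5-1-8-2-5 are not bridges since each lies on that cycle.
But removing 9 - 8 disconnects 9 from 8 — this is a bridge.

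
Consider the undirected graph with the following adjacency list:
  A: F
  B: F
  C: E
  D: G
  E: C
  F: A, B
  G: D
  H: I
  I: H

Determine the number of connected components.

Starting from H we can reach H, I. That is one component of size 2.
Starting from D we can reach D, G. That is one component of size 2.
Starting from C we can reach C, E. That is one component of size 2.
Starting from A we can reach A, B, F. That is one component of size 3.
Total: 4 components.

4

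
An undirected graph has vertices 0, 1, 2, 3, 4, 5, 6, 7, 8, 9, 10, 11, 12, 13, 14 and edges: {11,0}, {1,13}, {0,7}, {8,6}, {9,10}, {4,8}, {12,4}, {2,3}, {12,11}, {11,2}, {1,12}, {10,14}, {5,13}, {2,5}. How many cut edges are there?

The edges on the cycle 1-12-11-2-5-13-1 are not bridges since each lies on that cycle.
But removing 0 - 11 disconnects 0 from 11; removing 12 - 4 disconnects 12 from 4; removing 8 - 4 disconnects 8 from 4; removing 0 - 7 disconnects 0 from 7 — these are bridges.
In total 8 edges are bridges.

8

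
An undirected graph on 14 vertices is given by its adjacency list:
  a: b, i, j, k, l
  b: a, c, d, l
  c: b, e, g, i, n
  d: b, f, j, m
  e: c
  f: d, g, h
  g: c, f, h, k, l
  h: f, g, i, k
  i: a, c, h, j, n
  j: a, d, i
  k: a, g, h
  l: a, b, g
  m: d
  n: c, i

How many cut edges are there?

2

The edges on the cycle a-k-g-h-f-d-j-a are not bridges since each lies on that cycle.
But removing e-c disconnects e from c; removing d-m disconnects d from m — these are bridges.
That makes 2 bridges.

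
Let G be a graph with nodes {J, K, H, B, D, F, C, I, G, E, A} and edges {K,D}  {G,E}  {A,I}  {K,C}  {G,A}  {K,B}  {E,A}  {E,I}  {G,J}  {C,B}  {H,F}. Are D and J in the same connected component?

No

The component containing D is {B, C, D, K}, and J is not in it.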